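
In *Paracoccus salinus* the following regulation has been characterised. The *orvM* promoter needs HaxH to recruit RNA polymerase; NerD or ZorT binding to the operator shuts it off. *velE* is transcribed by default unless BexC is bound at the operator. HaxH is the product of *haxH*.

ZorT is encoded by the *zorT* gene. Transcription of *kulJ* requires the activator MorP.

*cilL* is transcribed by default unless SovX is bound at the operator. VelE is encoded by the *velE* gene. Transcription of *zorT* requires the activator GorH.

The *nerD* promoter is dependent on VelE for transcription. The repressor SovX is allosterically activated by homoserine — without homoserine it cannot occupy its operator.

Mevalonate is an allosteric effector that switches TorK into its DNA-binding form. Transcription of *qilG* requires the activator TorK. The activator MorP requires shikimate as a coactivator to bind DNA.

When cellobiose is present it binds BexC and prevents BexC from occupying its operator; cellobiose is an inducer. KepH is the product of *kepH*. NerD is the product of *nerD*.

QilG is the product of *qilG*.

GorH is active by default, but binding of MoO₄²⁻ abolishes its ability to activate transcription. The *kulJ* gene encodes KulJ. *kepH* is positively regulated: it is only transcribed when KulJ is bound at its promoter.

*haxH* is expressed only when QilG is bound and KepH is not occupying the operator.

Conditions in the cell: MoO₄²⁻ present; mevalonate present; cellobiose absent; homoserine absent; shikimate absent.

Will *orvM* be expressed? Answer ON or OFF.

ON

Cellobiose is absent, so BexC is active.
With repressor BexC bound, *velE* is not transcribed.
So VelE is not produced.
Required activator VelE is absent, so *nerD* is not transcribed.
So NerD is not produced.
MoO₄²⁻ is present, so GorH is inactive.
Required activator GorH is absent, so *zorT* is not transcribed.
So ZorT is not produced.
Shikimate is absent, so MorP is inactive.
Required activator MorP is absent, so *kulJ* is not transcribed.
So KulJ is not produced.
Required activator KulJ is absent, so *kepH* is not transcribed.
So KepH is not produced.
Mevalonate is present, so TorK is active.
No repressor is bound and TorK is active, so *qilG* is transcribed.
So QilG is produced and active.
No repressor is bound and QilG is active, so *haxH* is transcribed.
So HaxH is produced and active.
No repressor is bound and HaxH is active, so *orvM* is transcribed.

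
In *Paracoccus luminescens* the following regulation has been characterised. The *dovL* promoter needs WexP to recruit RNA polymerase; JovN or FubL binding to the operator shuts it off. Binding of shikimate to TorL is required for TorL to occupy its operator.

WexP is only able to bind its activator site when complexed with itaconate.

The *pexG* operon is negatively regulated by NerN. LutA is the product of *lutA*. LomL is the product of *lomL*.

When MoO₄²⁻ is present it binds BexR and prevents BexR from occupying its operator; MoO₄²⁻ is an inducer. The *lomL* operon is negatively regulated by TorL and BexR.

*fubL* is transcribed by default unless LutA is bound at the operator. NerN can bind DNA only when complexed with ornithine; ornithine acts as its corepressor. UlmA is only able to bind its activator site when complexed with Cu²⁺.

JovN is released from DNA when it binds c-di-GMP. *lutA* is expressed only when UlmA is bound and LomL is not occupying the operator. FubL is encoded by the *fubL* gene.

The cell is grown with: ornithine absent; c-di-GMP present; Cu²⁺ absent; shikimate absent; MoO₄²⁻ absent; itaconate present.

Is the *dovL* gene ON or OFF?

OFF

c-di-GMP is present, so JovN is inactive.
Itaconate is present, so WexP is active.
Cu²⁺ is absent, so UlmA is inactive.
Shikimate is absent, so TorL is inactive.
MoO₄²⁻ is absent, so BexR is active.
With repressor BexR bound, *lomL* is not transcribed.
So LomL is not produced.
Required activator UlmA is absent, so *lutA* is not transcribed.
So LutA is not produced.
With no repressor bound, *fubL* is transcribed.
So FubL is produced and active.
With repressor FubL bound, *dovL* is not transcribed.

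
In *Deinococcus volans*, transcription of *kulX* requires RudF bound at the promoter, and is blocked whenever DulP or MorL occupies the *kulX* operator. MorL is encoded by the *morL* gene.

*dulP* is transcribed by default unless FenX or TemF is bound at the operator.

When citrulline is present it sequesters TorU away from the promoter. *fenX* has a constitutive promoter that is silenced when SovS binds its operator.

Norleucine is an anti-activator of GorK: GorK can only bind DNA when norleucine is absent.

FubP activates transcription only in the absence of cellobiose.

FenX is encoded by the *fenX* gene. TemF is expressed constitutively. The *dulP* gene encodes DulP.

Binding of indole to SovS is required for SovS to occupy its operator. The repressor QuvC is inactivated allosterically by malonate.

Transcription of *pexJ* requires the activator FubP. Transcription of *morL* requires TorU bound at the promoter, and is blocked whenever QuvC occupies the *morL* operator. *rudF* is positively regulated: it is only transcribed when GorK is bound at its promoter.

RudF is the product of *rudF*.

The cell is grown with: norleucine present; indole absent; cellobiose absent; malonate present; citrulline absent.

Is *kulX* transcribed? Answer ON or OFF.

Indole is absent, so SovS is inactive.
With no repressor bound, *fenX* is transcribed.
So FenX is produced and active.
TemF is produced constitutively and is active.
With repressor FenX bound, *dulP* is not transcribed.
So DulP is not produced.
Norleucine is present, so GorK is inactive.
Required activator GorK is absent, so *rudF* is not transcribed.
So RudF is not produced.
Citrulline is absent, so TorU is active.
Malonate is present, so QuvC is inactive.
No repressor is bound and TorU is active, so *morL* is transcribed.
So MorL is produced and active.
With repressor MorL bound, *kulX* is not transcribed.

OFF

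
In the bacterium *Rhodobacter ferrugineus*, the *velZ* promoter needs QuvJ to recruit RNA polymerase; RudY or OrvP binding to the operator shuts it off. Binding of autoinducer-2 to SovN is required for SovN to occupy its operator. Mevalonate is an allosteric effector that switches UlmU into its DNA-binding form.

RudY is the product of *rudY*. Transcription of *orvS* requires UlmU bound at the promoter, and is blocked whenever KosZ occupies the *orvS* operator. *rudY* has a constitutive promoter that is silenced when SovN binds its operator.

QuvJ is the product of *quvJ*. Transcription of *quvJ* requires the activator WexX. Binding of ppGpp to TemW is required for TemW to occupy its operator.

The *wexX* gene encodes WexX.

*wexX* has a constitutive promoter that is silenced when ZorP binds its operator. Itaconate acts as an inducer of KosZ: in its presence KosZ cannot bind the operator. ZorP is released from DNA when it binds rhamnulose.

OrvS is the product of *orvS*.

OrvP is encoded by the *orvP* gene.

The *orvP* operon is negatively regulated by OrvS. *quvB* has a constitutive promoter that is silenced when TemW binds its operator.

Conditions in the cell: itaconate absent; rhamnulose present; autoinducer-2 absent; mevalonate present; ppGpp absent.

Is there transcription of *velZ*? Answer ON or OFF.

Rhamnulose is present, so ZorP is inactive.
With no repressor bound, *wexX* is transcribed.
So WexX is produced and active.
No repressor is bound and WexX is active, so *quvJ* is transcribed.
So QuvJ is produced and active.
Autoinducer-2 is absent, so SovN is inactive.
With no repressor bound, *rudY* is transcribed.
So RudY is produced and active.
Mevalonate is present, so UlmU is active.
Itaconate is absent, so KosZ is active.
With repressor KosZ bound, *orvS* is not transcribed.
So OrvS is not produced.
With no repressor bound, *orvP* is transcribed.
So OrvP is produced and active.
With repressor RudY bound, *velZ* is not transcribed.

OFF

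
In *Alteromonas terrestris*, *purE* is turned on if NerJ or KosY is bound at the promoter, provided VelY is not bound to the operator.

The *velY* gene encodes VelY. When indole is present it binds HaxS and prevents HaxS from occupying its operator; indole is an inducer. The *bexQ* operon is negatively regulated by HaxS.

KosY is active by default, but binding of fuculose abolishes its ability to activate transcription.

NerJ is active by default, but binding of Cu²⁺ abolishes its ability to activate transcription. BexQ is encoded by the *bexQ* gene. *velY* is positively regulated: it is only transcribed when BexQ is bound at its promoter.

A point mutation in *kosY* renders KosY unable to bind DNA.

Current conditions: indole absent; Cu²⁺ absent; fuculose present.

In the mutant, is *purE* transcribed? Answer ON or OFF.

ON

Cu²⁺ is absent, so NerJ is active.
KosY is non-functional in this strain, so it has no effect.
Indole is absent, so HaxS is active.
With repressor HaxS bound, *bexQ* is not transcribed.
So BexQ is not produced.
Required activator BexQ is absent, so *velY* is not transcribed.
So VelY is not produced.
Activator NerJ is present, so *purE* is transcribed.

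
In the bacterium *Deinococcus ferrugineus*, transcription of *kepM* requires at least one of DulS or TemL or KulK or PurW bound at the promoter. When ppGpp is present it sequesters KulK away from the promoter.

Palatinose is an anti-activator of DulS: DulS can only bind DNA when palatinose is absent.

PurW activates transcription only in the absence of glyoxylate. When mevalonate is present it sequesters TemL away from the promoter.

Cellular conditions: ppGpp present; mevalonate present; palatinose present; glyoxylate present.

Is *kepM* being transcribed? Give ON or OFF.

OFF

Palatinose is present, so DulS is inactive.
Mevalonate is present, so TemL is inactive.
ppGpp is present, so KulK is inactive.
Glyoxylate is present, so PurW is inactive.
No activator is available at the *kepM* promoter, so *kepM* is not transcribed.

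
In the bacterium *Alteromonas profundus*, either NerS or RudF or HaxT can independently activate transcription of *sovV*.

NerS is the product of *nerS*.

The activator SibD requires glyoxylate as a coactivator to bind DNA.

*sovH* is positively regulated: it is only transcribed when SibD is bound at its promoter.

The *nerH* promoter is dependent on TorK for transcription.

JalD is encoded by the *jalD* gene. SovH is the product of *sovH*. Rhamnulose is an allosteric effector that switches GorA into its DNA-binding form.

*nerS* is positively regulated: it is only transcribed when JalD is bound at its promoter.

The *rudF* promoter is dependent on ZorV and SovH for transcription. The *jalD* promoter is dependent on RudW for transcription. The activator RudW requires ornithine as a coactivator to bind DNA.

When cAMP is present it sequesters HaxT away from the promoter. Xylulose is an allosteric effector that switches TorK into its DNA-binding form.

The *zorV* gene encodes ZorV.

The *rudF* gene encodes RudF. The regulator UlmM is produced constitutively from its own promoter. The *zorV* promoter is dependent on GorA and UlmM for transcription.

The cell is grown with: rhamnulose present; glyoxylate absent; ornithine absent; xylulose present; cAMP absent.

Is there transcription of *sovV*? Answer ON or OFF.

ON

Ornithine is absent, so RudW is inactive.
Required activator RudW is absent, so *jalD* is not transcribed.
So JalD is not produced.
Required activator JalD is absent, so *nerS* is not transcribed.
So NerS is not produced.
Rhamnulose is present, so GorA is active.
UlmM is produced constitutively and is active.
No repressor is bound and GorA and UlmM are active, so *zorV* is transcribed.
So ZorV is produced and active.
Glyoxylate is absent, so SibD is inactive.
Required activator SibD is absent, so *sovH* is not transcribed.
So SovH is not produced.
Required activator SovH is absent, so *rudF* is not transcribed.
So RudF is not produced.
cAMP is absent, so HaxT is active.
Activator HaxT is present, so *sovV* is transcribed.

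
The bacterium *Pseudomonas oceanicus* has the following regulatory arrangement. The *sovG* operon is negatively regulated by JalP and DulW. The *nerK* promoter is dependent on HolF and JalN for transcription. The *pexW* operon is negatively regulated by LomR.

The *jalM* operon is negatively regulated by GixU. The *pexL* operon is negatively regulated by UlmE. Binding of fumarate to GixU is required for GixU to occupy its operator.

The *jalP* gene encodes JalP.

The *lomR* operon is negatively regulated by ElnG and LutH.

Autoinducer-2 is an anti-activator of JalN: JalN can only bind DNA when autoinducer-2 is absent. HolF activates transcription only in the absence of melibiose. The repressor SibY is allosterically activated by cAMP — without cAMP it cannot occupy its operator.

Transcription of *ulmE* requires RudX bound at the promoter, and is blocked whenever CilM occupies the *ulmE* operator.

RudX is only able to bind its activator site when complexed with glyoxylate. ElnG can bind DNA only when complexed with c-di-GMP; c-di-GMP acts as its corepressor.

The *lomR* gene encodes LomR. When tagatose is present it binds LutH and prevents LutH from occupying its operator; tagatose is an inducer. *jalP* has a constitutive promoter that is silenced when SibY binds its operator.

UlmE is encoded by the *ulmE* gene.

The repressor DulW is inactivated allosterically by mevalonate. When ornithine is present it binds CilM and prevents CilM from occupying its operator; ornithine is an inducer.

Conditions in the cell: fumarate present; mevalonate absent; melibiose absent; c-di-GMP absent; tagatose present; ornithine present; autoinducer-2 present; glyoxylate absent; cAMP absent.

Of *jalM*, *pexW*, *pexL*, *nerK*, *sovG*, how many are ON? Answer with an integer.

1

Fumarate is present, so GixU is active.
With repressor GixU bound, *jalM* is not transcribed.
→ *jalM* is OFF.
c-di-GMP is absent, so ElnG is inactive.
Tagatose is present, so LutH is inactive.
With no repressor bound, *lomR* is transcribed.
So LomR is produced and active.
With repressor LomR bound, *pexW* is not transcribed.
→ *pexW* is OFF.
Ornithine is present, so CilM is inactive.
Glyoxylate is absent, so RudX is inactive.
Required activator RudX is absent, so *ulmE* is not transcribed.
So UlmE is not produced.
With no repressor bound, *pexL* is transcribed.
→ *pexL* is ON.
Melibiose is absent, so HolF is active.
Autoinducer-2 is present, so JalN is inactive.
Required activator JalN is absent, so *nerK* is not transcribed.
→ *nerK* is OFF.
cAMP is absent, so SibY is inactive.
With no repressor bound, *jalP* is transcribed.
So JalP is produced and active.
Mevalonate is absent, so DulW is active.
With repressor JalP bound, *sovG* is not transcribed.
→ *sovG* is OFF.
1 of the 5 genes is transcribed.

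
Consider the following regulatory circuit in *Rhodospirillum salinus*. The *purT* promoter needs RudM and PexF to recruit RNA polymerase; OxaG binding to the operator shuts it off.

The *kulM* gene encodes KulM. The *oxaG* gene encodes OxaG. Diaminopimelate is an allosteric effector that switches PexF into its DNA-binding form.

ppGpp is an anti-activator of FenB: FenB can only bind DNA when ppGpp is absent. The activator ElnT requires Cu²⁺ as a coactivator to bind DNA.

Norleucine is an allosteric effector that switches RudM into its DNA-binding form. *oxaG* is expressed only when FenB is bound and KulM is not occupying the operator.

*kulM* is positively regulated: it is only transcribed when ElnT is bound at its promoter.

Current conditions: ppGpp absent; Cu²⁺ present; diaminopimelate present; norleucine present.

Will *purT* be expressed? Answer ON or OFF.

ON

ppGpp is absent, so FenB is active.
Cu²⁺ is present, so ElnT is active.
No repressor is bound and ElnT is active, so *kulM* is transcribed.
So KulM is produced and active.
With repressor KulM bound, *oxaG* is not transcribed.
So OxaG is not produced.
Norleucine is present, so RudM is active.
Diaminopimelate is present, so PexF is active.
No repressor is bound and RudM and PexF are active, so *purT* is transcribed.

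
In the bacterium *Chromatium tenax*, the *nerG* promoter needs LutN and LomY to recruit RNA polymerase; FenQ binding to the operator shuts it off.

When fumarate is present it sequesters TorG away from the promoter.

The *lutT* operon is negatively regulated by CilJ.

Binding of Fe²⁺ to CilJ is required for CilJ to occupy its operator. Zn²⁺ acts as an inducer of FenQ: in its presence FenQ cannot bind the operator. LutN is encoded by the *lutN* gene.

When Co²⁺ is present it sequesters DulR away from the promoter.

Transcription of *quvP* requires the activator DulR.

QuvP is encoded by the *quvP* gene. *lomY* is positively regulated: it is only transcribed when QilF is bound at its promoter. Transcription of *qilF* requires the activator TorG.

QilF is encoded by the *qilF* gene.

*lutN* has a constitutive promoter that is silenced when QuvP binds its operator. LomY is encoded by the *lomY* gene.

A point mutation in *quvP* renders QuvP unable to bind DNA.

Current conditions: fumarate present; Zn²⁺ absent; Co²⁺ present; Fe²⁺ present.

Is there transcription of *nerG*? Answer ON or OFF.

QuvP is non-functional in this strain, so it has no effect.
With no repressor bound, *lutN* is transcribed.
So LutN is produced and active.
Fumarate is present, so TorG is inactive.
Required activator TorG is absent, so *qilF* is not transcribed.
So QilF is not produced.
Required activator QilF is absent, so *lomY* is not transcribed.
So LomY is not produced.
Zn²⁺ is absent, so FenQ is active.
With repressor FenQ bound, *nerG* is not transcribed.

OFF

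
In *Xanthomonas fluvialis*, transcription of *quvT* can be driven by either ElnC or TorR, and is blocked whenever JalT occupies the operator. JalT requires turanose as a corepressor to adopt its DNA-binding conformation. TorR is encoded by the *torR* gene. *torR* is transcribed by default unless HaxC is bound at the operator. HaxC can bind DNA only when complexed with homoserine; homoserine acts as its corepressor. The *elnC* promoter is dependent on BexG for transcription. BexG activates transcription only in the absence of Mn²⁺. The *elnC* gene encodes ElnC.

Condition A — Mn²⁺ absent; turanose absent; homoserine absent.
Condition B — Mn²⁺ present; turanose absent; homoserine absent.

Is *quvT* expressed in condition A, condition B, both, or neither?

Condition A:
Mn²⁺ is absent, so BexG is active.
No repressor is bound and BexG is active, so *elnC* is transcribed.
So ElnC is produced and active.
Turanose is absent, so JalT is inactive.
Homoserine is absent, so HaxC is inactive.
With no repressor bound, *torR* is transcribed.
So TorR is produced and active.
Activator ElnC is present, so *quvT* is transcribed.
→ *quvT* is ON in A.
Condition B:
Mn²⁺ is present, so BexG is inactive.
Required activator BexG is absent, so *elnC* is not transcribed.
So ElnC is not produced.
Turanose is absent, so JalT is inactive.
Homoserine is absent, so HaxC is inactive.
With no repressor bound, *torR* is transcribed.
So TorR is produced and active.
Activator TorR is present, so *quvT* is transcribed.
→ *quvT* is ON in B.

both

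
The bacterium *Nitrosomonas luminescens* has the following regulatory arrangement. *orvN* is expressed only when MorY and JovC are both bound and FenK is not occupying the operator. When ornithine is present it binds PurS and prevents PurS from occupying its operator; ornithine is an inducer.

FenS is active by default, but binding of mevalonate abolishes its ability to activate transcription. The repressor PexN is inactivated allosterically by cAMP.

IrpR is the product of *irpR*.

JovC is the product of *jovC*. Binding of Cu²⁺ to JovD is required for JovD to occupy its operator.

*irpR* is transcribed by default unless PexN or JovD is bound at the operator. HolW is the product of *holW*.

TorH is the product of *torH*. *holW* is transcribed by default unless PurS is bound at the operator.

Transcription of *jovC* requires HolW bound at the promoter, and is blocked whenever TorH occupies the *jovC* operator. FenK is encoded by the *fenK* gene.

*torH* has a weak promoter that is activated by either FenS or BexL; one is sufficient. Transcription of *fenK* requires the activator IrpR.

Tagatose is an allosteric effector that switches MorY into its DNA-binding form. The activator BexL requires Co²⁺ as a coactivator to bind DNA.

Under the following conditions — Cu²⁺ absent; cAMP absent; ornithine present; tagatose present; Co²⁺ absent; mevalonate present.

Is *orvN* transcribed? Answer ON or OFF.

Tagatose is present, so MorY is active.
cAMP is absent, so PexN is active.
Cu²⁺ is absent, so JovD is inactive.
With repressor PexN bound, *irpR* is not transcribed.
So IrpR is not produced.
Required activator IrpR is absent, so *fenK* is not transcribed.
So FenK is not produced.
Ornithine is present, so PurS is inactive.
With no repressor bound, *holW* is transcribed.
So HolW is produced and active.
Mevalonate is present, so FenS is inactive.
Co²⁺ is absent, so BexL is inactive.
No activator is available at the *torH* promoter, so *torH* is not transcribed.
So TorH is not produced.
No repressor is bound and HolW is active, so *jovC* is transcribed.
So JovC is produced and active.
No repressor is bound and MorY and JovC are active, so *orvN* is transcribed.

ON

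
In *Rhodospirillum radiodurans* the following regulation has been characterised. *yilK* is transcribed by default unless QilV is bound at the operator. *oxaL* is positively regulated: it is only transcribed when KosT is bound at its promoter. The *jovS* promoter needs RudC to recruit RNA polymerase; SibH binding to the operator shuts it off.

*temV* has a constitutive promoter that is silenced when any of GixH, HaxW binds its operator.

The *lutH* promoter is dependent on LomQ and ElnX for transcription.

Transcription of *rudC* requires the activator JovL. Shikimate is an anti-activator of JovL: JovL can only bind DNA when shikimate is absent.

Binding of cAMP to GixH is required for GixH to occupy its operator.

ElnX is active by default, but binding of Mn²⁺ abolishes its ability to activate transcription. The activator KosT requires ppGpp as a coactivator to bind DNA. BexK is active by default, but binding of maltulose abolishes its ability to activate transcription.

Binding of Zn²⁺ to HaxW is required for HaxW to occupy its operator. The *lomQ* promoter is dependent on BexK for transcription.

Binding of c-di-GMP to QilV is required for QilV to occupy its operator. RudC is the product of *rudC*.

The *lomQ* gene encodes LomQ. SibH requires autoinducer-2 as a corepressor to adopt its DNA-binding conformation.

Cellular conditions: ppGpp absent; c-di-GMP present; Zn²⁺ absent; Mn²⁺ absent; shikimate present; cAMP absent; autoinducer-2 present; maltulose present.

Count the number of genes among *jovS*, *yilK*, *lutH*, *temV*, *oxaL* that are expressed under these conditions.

1

Autoinducer-2 is present, so SibH is active.
Shikimate is present, so JovL is inactive.
Required activator JovL is absent, so *rudC* is not transcribed.
So RudC is not produced.
With repressor SibH bound, *jovS* is not transcribed.
→ *jovS* is OFF.
c-di-GMP is present, so QilV is active.
With repressor QilV bound, *yilK* is not transcribed.
→ *yilK* is OFF.
Maltulose is present, so BexK is inactive.
Required activator BexK is absent, so *lomQ* is not transcribed.
So LomQ is not produced.
Mn²⁺ is absent, so ElnX is active.
Required activator LomQ is absent, so *lutH* is not transcribed.
→ *lutH* is OFF.
cAMP is absent, so GixH is inactive.
Zn²⁺ is absent, so HaxW is inactive.
With no repressor bound, *temV* is transcribed.
→ *temV* is ON.
ppGpp is absent, so KosT is inactive.
Required activator KosT is absent, so *oxaL* is not transcribed.
→ *oxaL* is OFF.
1 of the 5 genes is transcribed.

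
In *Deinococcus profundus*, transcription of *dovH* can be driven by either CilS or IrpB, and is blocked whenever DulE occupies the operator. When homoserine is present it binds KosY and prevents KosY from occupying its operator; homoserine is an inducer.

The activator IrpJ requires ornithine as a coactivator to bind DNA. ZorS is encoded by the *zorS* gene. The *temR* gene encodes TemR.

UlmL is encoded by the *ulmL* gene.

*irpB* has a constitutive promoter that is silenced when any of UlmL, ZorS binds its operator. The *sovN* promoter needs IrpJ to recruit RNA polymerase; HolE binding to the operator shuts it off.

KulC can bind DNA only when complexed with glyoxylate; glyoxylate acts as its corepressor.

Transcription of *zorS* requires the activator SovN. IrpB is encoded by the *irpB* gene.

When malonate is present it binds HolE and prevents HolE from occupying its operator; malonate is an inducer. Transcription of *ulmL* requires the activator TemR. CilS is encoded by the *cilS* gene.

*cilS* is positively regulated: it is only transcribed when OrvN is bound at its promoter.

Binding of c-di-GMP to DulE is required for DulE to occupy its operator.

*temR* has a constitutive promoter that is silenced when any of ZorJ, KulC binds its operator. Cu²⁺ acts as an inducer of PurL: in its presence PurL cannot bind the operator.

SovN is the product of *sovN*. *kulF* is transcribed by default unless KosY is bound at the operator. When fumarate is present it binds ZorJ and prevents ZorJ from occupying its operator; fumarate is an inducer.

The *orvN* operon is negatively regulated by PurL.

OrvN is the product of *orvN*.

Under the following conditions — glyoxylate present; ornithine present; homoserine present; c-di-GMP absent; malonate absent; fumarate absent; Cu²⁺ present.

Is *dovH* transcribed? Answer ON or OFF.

Cu²⁺ is present, so PurL is inactive.
With no repressor bound, *orvN* is transcribed.
So OrvN is produced and active.
No repressor is bound and OrvN is active, so *cilS* is transcribed.
So CilS is produced and active.
Fumarate is absent, so ZorJ is active.
Glyoxylate is present, so KulC is active.
With repressor ZorJ bound, *temR* is not transcribed.
So TemR is not produced.
Required activator TemR is absent, so *ulmL* is not transcribed.
So UlmL is not produced.
Malonate is absent, so HolE is active.
Ornithine is present, so IrpJ is active.
With repressor HolE bound, *sovN* is not transcribed.
So SovN is not produced.
Required activator SovN is absent, so *zorS* is not transcribed.
So ZorS is not produced.
With no repressor bound, *irpB* is transcribed.
So IrpB is produced and active.
c-di-GMP is absent, so DulE is inactive.
Activator CilS is present, so *dovH* is transcribed.

ON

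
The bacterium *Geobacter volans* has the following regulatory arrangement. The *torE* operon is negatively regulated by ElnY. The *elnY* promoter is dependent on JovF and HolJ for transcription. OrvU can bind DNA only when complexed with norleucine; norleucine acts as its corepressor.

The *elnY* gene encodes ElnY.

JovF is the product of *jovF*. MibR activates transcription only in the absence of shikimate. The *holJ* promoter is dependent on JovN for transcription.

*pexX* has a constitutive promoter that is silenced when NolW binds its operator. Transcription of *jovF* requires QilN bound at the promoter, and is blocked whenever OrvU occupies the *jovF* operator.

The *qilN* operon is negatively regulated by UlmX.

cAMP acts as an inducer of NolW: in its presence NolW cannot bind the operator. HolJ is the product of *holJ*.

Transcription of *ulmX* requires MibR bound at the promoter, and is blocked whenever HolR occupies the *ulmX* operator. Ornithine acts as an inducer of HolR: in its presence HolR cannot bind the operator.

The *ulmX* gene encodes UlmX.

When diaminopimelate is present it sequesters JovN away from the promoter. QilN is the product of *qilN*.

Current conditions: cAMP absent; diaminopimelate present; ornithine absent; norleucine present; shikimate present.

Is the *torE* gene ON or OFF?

Ornithine is absent, so HolR is active.
Shikimate is present, so MibR is inactive.
With repressor HolR bound, *ulmX* is not transcribed.
So UlmX is not produced.
With no repressor bound, *qilN* is transcribed.
So QilN is produced and active.
Norleucine is present, so OrvU is active.
With repressor OrvU bound, *jovF* is not transcribed.
So JovF is not produced.
Diaminopimelate is present, so JovN is inactive.
Required activator JovN is absent, so *holJ* is not transcribed.
So HolJ is not produced.
Required activator JovF is absent, so *elnY* is not transcribed.
So ElnY is not produced.
With no repressor bound, *torE* is transcribed.

ON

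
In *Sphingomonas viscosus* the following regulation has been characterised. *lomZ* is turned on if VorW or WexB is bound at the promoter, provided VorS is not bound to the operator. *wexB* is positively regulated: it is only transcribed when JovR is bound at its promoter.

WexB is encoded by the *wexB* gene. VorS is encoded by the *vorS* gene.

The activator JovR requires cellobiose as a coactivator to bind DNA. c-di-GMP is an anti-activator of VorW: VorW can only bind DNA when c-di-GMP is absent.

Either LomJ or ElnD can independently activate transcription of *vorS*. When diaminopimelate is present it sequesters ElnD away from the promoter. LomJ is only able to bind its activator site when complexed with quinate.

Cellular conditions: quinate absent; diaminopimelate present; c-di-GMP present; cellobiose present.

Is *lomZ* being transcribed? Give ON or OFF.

Quinate is absent, so LomJ is inactive.
Diaminopimelate is present, so ElnD is inactive.
No activator is available at the *vorS* promoter, so *vorS* is not transcribed.
So VorS is not produced.
c-di-GMP is present, so VorW is inactive.
Cellobiose is present, so JovR is active.
No repressor is bound and JovR is active, so *wexB* is transcribed.
So WexB is produced and active.
Activator WexB is present, so *lomZ* is transcribed.

ON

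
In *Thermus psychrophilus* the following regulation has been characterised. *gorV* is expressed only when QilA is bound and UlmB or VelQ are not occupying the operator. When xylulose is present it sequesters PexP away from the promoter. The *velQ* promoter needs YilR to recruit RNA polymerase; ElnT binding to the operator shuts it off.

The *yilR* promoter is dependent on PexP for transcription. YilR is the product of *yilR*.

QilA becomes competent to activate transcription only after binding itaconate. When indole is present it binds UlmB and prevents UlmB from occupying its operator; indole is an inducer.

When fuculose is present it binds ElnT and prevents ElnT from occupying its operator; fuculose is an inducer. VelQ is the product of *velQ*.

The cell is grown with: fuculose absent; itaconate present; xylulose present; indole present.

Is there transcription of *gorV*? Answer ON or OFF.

Indole is present, so UlmB is inactive.
Itaconate is present, so QilA is active.
Xylulose is present, so PexP is inactive.
Required activator PexP is absent, so *yilR* is not transcribed.
So YilR is not produced.
Fuculose is absent, so ElnT is active.
With repressor ElnT bound, *velQ* is not transcribed.
So VelQ is not produced.
No repressor is bound and QilA is active, so *gorV* is transcribed.

ON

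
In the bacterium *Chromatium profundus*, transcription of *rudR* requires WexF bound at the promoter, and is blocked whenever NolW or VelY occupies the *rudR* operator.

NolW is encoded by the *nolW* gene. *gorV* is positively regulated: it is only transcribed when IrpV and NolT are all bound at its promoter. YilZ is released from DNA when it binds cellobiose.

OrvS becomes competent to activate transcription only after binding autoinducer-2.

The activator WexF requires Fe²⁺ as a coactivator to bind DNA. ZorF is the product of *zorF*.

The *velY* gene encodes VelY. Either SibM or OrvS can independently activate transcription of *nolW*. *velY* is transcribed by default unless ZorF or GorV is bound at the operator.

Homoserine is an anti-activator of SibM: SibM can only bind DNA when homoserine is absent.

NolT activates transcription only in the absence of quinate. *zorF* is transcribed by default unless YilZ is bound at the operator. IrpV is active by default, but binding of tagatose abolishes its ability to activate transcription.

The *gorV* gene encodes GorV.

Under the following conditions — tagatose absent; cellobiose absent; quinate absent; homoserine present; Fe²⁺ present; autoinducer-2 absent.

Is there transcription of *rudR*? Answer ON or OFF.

ON

Homoserine is present, so SibM is inactive.
Autoinducer-2 is absent, so OrvS is inactive.
No activator is available at the *nolW* promoter, so *nolW* is not transcribed.
So NolW is not produced.
Cellobiose is absent, so YilZ is active.
With repressor YilZ bound, *zorF* is not transcribed.
So ZorF is not produced.
Tagatose is absent, so IrpV is active.
Quinate is absent, so NolT is active.
No repressor is bound and IrpV and NolT are active, so *gorV* is transcribed.
So GorV is produced and active.
With repressor GorV bound, *velY* is not transcribed.
So VelY is not produced.
Fe²⁺ is present, so WexF is active.
No repressor is bound and WexF is active, so *rudR* is transcribed.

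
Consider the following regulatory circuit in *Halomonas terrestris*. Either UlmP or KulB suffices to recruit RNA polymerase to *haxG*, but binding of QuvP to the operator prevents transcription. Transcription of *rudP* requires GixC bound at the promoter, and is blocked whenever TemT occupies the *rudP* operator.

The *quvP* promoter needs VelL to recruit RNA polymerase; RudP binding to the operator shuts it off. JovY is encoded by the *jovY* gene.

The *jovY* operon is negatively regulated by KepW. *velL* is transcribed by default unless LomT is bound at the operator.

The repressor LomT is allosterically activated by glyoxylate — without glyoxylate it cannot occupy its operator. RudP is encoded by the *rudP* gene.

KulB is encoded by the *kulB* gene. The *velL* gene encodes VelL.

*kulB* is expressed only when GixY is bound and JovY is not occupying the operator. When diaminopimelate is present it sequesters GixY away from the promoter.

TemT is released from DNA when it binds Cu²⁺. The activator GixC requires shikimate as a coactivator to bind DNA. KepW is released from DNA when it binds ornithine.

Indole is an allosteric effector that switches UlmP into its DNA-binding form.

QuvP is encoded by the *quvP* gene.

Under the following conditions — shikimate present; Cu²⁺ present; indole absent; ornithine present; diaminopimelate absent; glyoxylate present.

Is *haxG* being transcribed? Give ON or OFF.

OFF

Shikimate is present, so GixC is active.
Cu²⁺ is present, so TemT is inactive.
No repressor is bound and GixC is active, so *rudP* is transcribed.
So RudP is produced and active.
Glyoxylate is present, so LomT is active.
With repressor LomT bound, *velL* is not transcribed.
So VelL is not produced.
With repressor RudP bound, *quvP* is not transcribed.
So QuvP is not produced.
Indole is absent, so UlmP is inactive.
Ornithine is present, so KepW is inactive.
With no repressor bound, *jovY* is transcribed.
So JovY is produced and active.
Diaminopimelate is absent, so GixY is active.
With repressor JovY bound, *kulB* is not transcribed.
So KulB is not produced.
No activator is available at the *haxG* promoter, so *haxG* is not transcribed.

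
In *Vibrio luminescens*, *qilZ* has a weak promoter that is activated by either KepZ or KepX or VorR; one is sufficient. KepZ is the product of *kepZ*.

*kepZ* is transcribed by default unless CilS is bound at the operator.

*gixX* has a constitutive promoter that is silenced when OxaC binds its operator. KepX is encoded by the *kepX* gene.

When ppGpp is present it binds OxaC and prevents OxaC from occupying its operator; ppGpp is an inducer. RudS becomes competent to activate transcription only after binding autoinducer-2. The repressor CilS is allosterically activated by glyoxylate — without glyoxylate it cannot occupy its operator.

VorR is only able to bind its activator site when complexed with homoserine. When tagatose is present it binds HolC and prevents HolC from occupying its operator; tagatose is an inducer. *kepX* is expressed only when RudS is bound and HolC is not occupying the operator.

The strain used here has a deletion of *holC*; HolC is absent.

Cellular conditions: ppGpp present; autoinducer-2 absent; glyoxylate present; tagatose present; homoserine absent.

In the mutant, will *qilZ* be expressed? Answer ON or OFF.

Glyoxylate is present, so CilS is active.
With repressor CilS bound, *kepZ* is not transcribed.
So KepZ is not produced.
HolC is non-functional in this strain, so it has no effect.
Autoinducer-2 is absent, so RudS is inactive.
Required activator RudS is absent, so *kepX* is not transcribed.
So KepX is not produced.
Homoserine is absent, so VorR is inactive.
No activator is available at the *qilZ* promoter, so *qilZ* is not transcribed.

OFF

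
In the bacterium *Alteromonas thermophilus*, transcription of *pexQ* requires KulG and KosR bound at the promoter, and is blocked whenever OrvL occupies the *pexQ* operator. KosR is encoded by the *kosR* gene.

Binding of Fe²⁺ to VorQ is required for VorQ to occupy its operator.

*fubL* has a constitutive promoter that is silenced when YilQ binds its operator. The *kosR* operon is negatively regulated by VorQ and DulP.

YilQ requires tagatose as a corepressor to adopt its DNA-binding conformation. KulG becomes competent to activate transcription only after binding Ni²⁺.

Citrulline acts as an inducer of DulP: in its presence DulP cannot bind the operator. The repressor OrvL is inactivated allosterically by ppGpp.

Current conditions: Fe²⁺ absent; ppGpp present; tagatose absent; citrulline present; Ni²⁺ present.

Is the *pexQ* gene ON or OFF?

Ni²⁺ is present, so KulG is active.
Fe²⁺ is absent, so VorQ is inactive.
Citrulline is present, so DulP is inactive.
With no repressor bound, *kosR* is transcribed.
So KosR is produced and active.
ppGpp is present, so OrvL is inactive.
No repressor is bound and KulG and KosR are active, so *pexQ* is transcribed.

ON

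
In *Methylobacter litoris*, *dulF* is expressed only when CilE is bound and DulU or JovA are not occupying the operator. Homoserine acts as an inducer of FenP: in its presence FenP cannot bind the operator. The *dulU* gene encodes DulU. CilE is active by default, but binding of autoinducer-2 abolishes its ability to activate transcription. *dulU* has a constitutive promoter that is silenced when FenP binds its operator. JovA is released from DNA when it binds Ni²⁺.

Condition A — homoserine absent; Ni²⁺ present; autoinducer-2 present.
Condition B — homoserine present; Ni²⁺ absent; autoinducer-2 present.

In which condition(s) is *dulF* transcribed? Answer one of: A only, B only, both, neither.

Condition A:
Homoserine is absent, so FenP is active.
With repressor FenP bound, *dulU* is not transcribed.
So DulU is not produced.
Ni²⁺ is present, so JovA is inactive.
Autoinducer-2 is present, so CilE is inactive.
Required activator CilE is absent, so *dulF* is not transcribed.
→ *dulF* is OFF in A.
Condition B:
Homoserine is present, so FenP is inactive.
With no repressor bound, *dulU* is transcribed.
So DulU is produced and active.
Ni²⁺ is absent, so JovA is active.
Autoinducer-2 is present, so CilE is inactive.
With repressor DulU bound, *dulF* is not transcribed.
→ *dulF* is OFF in B.

neither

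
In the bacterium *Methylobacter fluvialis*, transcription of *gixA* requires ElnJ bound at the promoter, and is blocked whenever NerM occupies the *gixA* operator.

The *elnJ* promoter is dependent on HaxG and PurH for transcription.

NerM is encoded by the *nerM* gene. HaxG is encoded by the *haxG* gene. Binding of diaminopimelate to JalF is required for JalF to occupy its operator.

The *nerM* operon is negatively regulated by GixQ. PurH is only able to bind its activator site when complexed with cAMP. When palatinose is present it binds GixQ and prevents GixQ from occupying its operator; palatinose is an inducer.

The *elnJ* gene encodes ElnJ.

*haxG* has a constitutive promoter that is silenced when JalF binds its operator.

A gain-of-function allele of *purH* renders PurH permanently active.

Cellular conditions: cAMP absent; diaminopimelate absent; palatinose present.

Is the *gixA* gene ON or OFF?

Diaminopimelate is absent, so JalF is inactive.
With no repressor bound, *haxG* is transcribed.
So HaxG is produced and active.
PurH is constitutively active in this strain.
No repressor is bound and HaxG and PurH are active, so *elnJ* is transcribed.
So ElnJ is produced and active.
Palatinose is present, so GixQ is inactive.
With no repressor bound, *nerM* is transcribed.
So NerM is produced and active.
With repressor NerM bound, *gixA* is not transcribed.

OFF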